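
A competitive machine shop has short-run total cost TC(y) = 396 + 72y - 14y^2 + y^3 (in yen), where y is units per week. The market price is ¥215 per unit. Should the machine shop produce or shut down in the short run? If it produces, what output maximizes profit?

From TC, MC = TC'(y) = 72 - 28y + 3y^2 and AVC = VC/y = 72 - 14y + y^2.
AVC is minimized where dAVC/dy = -14 + 2y = 0, at y = 7; min AVC = 72 - 14·7 + 7^2 = ¥23.
Since P = ¥215 ≥ min AVC = ¥23, price covers variable cost and the firm should produce.
P = MC gives -143 - 28y + 3y^2 = 0, with roots -11/3 and 13. Take the larger (rising MC): y* = 13.
Check: AVC at y = 13 is ¥59 ≤ P, so revenue covers variable cost.
Profit = P·y − TC = 215·13 − 1163 = ¥1632.

Produce at y = 13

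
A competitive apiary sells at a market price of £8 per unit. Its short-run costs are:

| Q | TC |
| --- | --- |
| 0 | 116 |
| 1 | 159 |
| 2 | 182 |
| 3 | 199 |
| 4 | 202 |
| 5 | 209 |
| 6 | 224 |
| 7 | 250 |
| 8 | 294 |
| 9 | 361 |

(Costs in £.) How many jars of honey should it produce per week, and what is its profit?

Q = 0 (shut down); profit = -£116

Compute π = P·Q − TC at each output: Q=0: -116; Q=1: -151; Q=2: -166; Q=3: -175; Q=4: -170; Q=5: -169; Q=6: -176; Q=7: -194; Q=8: -230; Q=9: -289.
Profit is highest at Q = 0. Equivalently, the lowest AVC in the table is 108/6 ≈ £18 at Q = 6, and P = £8 falls below it — price never covers variable cost, so the firm shuts down and loses only its fixed cost.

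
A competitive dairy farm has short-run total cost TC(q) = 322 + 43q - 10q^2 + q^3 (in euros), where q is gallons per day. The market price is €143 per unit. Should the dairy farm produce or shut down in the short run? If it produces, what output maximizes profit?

Produce at q = 10

Variable cost is VC = 43q - 10q^2 + q^3, so AVC = VC/q = 43 - 10q + q^2 and MC = dTC/dq = 43 - 20q + 3q^2.
AVC hits its minimum where MC = AVC, at q = 5, giving min AVC = 43 - 10·5 + 5^2 = €18.
P = €143 exceeds min AVC = €18, so the firm stays open.
P = MC gives -100 - 20q + 3q^2 = 0, with roots -10/3 and 10. Take the larger (rising MC): q* = 10.
Check: AVC at q = 10 is €43 ≤ P, so revenue covers variable cost.
Profit = P·q − TC = 143·10 − 752 = €678.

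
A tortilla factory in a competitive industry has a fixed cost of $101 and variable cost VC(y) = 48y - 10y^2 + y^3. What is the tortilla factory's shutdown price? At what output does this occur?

The shutdown price is the minimum of AVC. VC = 48y - 10y^2 + y^3, so AVC = 48 - 10y + y^2.
At the minimum of AVC, MC = AVC. MC = 48 - 20y + 3y^2; setting MC = AVC gives 2y^2 - 10y = 0, so y = 5. min AVC = 23.
For P < $23 the firm produces nothing.

$23 per unit, at y = 5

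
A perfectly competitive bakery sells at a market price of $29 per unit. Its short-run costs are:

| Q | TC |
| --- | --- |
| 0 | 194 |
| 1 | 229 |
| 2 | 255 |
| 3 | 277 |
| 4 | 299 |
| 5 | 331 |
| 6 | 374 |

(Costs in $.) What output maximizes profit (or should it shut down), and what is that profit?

Q = 4; profit = -$183

Tabulate TR − TC: Q=0: -194; Q=1: -200; Q=2: -197; Q=3: -190; Q=4: -183; Q=5: -186; Q=6: -200.
Profit is maximized at Q = 4. AVC there is 105/4 = $26.25 ≤ P, so producing beats shutting down (which would give -$194).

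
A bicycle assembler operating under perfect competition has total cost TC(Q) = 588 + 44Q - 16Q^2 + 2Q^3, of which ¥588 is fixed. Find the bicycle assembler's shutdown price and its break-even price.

Shutdown price = ¥12; break-even price = ¥114

AVC = 44 - 16Q + 2Q^2; minimized at Q = 4, giving min AVC = ¥12. That is the shutdown price.
ATC = 588/Q + 44 - 16Q + 2Q^2. Setting dATC/dQ = −588/Q^2 − 16 + 4Q = 0 gives Q = 7 (since 4·7^3 − 16·7^2 = 588).
min ATC = 588/7 + 44 − 16·7 + 2·7^2 = ¥114. That is the break-even price.
Between these two prices the firm operates at a loss; above ¥114 it earns a profit.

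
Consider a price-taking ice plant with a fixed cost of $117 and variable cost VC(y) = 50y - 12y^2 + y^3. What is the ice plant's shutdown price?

$14 per unit

The firm shuts down when price falls below the minimum of average variable cost. AVC = VC/y = 50 - 12y + y^2.
dAVC/dy = -12 + 2y = 0 gives y = 6. min AVC = 50 - 12·6 + 6^2 = 14.
The firm shuts down for any P below $14.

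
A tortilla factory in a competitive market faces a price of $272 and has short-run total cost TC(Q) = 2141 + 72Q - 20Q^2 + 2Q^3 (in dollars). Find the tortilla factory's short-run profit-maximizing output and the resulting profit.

Profit = -$141 at Q = 10

AVC = 72 - 20Q + 2Q^2 has its minimum $22 at Q = 5; price $272 clears that bar, so the firm operates.
MC = 72 - 40Q + 6Q^2. Setting P = MC and taking the root on the rising branch gives Q* = 10.
TR = 272·10 = 2720. TC = 2141 + 720 = 2861. Profit = 2720 − 2861 = -$141.
That loss of $141 beats the $2141 the firm would lose by shutting down; producing recovers $2000 of fixed cost.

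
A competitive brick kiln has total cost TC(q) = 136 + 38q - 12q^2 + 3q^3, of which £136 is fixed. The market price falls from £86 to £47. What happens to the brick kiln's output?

AVC = 38 - 12q + 3q^2, minimized at q = 2 where min AVC = £26. MC = 38 - 24q + 9q^2.
With P = £86 above the shutdown price, P = MC gives q = 4.
At P = £47 ≥ min AVC, set P = MC: q = 3. The firm stays open but cuts output.

Output falls from 4 to 3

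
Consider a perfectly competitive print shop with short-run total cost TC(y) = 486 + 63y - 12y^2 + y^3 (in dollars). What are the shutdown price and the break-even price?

Shutdown price = min AVC. AVC = 63 - 12y + y^2, with vertex at y = 6 and minimum $27.
ATC = 486/y + 63 - 12y + y^2. Setting dATC/dy = −486/y^2 − 12 + 2y = 0 gives y = 9 (since 2·9^3 − 12·9^2 = 486).
min ATC = 486/9 + 63 − 12·9 + 9^2 = $90. That is the break-even price.
Between these two prices the firm operates at a loss; above $90 it earns a profit.

Shutdown price = $27; break-even price = $90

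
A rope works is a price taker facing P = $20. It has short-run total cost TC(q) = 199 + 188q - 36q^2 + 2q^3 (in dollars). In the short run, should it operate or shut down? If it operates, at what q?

Variable cost is VC = 188q - 36q^2 + 2q^3, so AVC = VC/q = 188 - 36q + 2q^2 and MC = dTC/dq = 188 - 72q + 6q^2.
AVC hits its minimum where MC = AVC, at q = 9, giving min AVC = 188 - 36·9 + 2·9^2 = $26.
P = $20 lies below min AVC = $26; no output level covers variable cost.
The firm minimizes its loss by shutting down and losing only its fixed cost of $199.

Shut down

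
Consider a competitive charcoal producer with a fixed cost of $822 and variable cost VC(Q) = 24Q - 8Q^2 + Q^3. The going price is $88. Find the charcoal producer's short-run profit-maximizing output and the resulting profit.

AVC = 24 - 8Q + Q^2 has its minimum $8 at Q = 4; price $88 clears that bar, so the firm operates.
MC = 24 - 16Q + 3Q^2. Setting P = MC and taking the root on the rising branch gives Q* = 8.
TR = 88·8 = 704. TC = 822 + 192 = 1014. Profit = 704 − 1014 = -$310.
By producing, the firm covers all variable cost plus $512 of fixed cost; shutting down would lose the full $822.

Profit = -$310 at Q = 8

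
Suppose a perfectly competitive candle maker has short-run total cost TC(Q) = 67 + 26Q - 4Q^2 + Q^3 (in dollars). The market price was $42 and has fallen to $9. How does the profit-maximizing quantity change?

Output falls from 4 to 0 (the firm shuts down)

AVC = 26 - 4Q + Q^2, minimized at Q = 2 where min AVC = $22. MC = 26 - 8Q + 3Q^2.
At P = $42 ≥ min AVC, set P = MC on the rising branch: Q = 4.
At P = $9 < min AVC = $22, price no longer covers variable cost at any output, so the firm shuts down: Q = 0.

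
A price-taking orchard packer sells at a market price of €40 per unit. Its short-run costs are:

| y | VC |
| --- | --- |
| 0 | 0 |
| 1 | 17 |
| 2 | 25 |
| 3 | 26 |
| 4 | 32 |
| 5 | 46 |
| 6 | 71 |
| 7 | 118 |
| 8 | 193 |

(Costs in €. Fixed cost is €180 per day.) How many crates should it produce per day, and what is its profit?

y = 6; profit = -€11

Profit at each row (π = 40y − TC): y=0: -180; y=1: -157; y=2: -125; y=3: -86; y=4: -52; y=5: -26; y=6: -11; y=7: -18; y=8: -53.
Profit is maximized at y = 6. AVC there is 71/6 = €11.83 ≤ P, so producing beats shutting down (which would give -€180).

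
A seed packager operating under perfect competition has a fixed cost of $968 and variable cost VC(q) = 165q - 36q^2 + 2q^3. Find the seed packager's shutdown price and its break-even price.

Shutdown price = min AVC. AVC = 165 - 36q + 2q^2, with vertex at q = 9 and minimum $3.
ATC = 968/q + 165 - 36q + 2q^2. Setting dATC/dq = −968/q^2 − 36 + 4q = 0 gives q = 11 (since 4·11^3 − 36·11^2 = 968).
min ATC = 968/11 + 165 − 36·11 + 2·11^2 = $99. That is the break-even price.
Between these two prices the firm operates at a loss; above $99 it earns a profit.

Shutdown price = $3; break-even price = $99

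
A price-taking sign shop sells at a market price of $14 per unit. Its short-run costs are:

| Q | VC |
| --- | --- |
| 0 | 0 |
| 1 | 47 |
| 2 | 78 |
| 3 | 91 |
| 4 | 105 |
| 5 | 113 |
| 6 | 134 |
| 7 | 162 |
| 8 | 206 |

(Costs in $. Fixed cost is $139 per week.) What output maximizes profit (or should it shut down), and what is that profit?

Compute π = P·Q − TC at each output: Q=0: -139; Q=1: -172; Q=2: -189; Q=3: -188; Q=4: -188; Q=5: -182; Q=6: -189; Q=7: -203; Q=8: -233.
Profit is highest at Q = 0. Equivalently, the lowest AVC in the table is 134/6 ≈ $22.33 at Q = 6, and P = $14 falls below it — price never covers variable cost, so the firm shuts down and loses only its fixed cost.

Q = 0 (shut down); profit = -$139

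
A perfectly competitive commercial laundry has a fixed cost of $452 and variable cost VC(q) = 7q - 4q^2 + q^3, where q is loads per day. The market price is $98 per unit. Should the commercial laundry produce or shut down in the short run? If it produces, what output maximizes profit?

Strip out fixed cost: VC = 7q - 4q^2 + q^3. Then AVC = 7 - 4q + q^2 and MC = 7 - 8q + 3q^2.
AVC is minimized where dAVC/dq = -4 + 2q = 0, at q = 2; min AVC = 7 - 4·2 + 2^2 = $3.
Since P = $98 ≥ min AVC = $3, price covers variable cost and the firm should produce.
P = MC gives -91 - 8q + 3q^2 = 0, with roots -13/3 and 7. Take the larger (rising MC): q* = 7.
Check: AVC at q = 7 is $28 ≤ P, so revenue covers variable cost.
Profit = P·q − TC = 98·7 − 648 = $38.

Produce at q = 7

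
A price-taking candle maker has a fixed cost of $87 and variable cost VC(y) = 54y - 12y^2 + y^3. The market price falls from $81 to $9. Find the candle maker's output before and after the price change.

MC = 54 - 24y + 3y^2; the shutdown threshold is min AVC = $18 (at y = 6).
At P = $81 ≥ min AVC, set P = MC on the rising branch: y = 9.
At P = $9 < min AVC = $18, price no longer covers variable cost at any output, so the firm shuts down: y = 0.

Output falls from 9 to 0 (the firm shuts down)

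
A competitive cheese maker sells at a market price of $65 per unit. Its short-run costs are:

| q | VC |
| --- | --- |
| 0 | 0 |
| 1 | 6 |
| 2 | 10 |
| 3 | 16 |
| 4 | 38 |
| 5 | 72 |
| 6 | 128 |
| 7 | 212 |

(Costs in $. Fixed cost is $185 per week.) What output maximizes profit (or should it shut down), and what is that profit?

q = 6; profit = $77

Tabulate TR − TC: q=0: -185; q=1: -126; q=2: -65; q=3: -6; q=4: 37; q=5: 68; q=6: 77; q=7: 58.
Profit is maximized at q = 6. AVC there is 128/6 = $21.33 ≤ P, so producing beats shutting down (which would give -$185).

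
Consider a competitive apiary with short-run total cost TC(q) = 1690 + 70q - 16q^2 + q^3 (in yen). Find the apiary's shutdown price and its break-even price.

Shutdown price = ¥6; break-even price = ¥161

AVC = 70 - 16q + q^2; minimized at q = 8, giving min AVC = ¥6. That is the shutdown price.
ATC = 1690/q + 70 - 16q + q^2. Setting dATC/dq = −1690/q^2 − 16 + 2q = 0 gives q = 13 (since 2·13^3 − 16·13^2 = 1690).
min ATC = 1690/13 + 70 − 16·13 + 13^2 = ¥161. That is the break-even price.
Between these two prices the firm operates at a loss; above ¥161 it earns a profit.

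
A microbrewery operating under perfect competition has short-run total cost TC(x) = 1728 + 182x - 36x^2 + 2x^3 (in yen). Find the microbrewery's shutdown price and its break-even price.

AVC = 182 - 36x + 2x^2; minimized at x = 9, giving min AVC = ¥20. That is the shutdown price.
ATC = 1728/x + 182 - 36x + 2x^2. Setting dATC/dx = −1728/x^2 − 36 + 4x = 0 gives x = 12 (since 4·12^3 − 36·12^2 = 1728).
min ATC = 1728/12 + 182 − 36·12 + 2·12^2 = ¥182. That is the break-even price.
For ¥20 ≤ P < ¥182 the firm produces at a loss; below ¥20 it shuts down.

Shutdown price = ¥20; break-even price = ¥182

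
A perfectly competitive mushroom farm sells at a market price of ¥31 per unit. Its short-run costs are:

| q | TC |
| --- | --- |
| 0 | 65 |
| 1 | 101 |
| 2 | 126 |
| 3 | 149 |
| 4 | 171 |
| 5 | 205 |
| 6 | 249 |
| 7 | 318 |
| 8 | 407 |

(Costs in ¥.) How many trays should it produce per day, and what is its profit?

q = 4; profit = -¥47

Profit at each row (π = 31q − TC): q=0: -65; q=1: -70; q=2: -64; q=3: -56; q=4: -47; q=5: -50; q=6: -63; q=7: -101; q=8: -159.
Profit is maximized at q = 4. AVC there is 106/4 = ¥26.50 ≤ P, so producing beats shutting down (which would give -¥65).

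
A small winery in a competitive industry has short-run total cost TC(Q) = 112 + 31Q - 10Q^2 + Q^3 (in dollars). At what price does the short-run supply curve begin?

$6 per unit

The shutdown price is the minimum of AVC. VC = 31Q - 10Q^2 + Q^3, so AVC = 31 - 10Q + Q^2.
dAVC/dQ = -10 + 2Q = 0 gives Q = 5. min AVC = 31 - 10·5 + 5^2 = 6.
The firm shuts down for any P below $6.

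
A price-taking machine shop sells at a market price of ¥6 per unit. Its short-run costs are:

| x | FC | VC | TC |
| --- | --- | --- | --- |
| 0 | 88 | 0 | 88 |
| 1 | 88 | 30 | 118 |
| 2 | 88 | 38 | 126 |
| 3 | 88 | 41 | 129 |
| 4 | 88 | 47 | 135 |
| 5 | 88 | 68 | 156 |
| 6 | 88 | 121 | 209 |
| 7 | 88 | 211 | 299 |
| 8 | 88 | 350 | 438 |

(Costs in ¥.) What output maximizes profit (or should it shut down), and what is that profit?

Compute π = P·x − TC at each output: x=0: -88; x=1: -112; x=2: -114; x=3: -111; x=4: -111; x=5: -126; x=6: -173; x=7: -257; x=8: -390.
Profit is highest at x = 0. Equivalently, the lowest AVC in the table is 47/4 ≈ ¥11.75 at x = 4, and P = ¥6 falls below it — price never covers variable cost, so the firm shuts down and loses only its fixed cost.

x = 0 (shut down); profit = -¥88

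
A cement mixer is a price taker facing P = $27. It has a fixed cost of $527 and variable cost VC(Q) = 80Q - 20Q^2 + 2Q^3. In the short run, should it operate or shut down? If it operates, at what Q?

Shut down

Strip out fixed cost: VC = 80Q - 20Q^2 + 2Q^3. Then AVC = 80 - 20Q + 2Q^2 and MC = 80 - 40Q + 6Q^2.
AVC hits its minimum where MC = AVC, at Q = 5, giving min AVC = 80 - 20·5 + 2·5^2 = $30.
Since P = $27 < min AVC = $30, price fails to cover variable cost at any output.
Shutting down limits the loss to fixed cost, $527.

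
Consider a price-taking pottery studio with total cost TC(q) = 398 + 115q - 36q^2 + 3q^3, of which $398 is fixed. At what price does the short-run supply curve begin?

$7 per unit

Short-run supply begins at min AVC. From VC = 115q - 36q^2 + 3q^3, AVC = 115 - 36q + 3q^2.
dAVC/dq = -36 + 6q = 0 gives q = 6. min AVC = 115 - 36·6 + 3·6^2 = 7.
So the shutdown price is $7.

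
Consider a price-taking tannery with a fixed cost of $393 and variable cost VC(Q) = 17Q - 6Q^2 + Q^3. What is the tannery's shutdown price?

$8 per unit

Short-run supply begins at min AVC. From VC = 17Q - 6Q^2 + Q^3, AVC = 17 - 6Q + Q^2.
At the minimum of AVC, MC = AVC. MC = 17 - 12Q + 3Q^2; setting MC = AVC gives 2Q^2 - 6Q = 0, so Q = 3. min AVC = 8.
So the shutdown price is $8.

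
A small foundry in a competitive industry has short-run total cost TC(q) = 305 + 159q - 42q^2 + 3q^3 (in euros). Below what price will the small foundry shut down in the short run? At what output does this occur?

The shutdown price is the minimum of AVC. VC = 159q - 42q^2 + 3q^3, so AVC = 159 - 42q + 3q^2.
At the minimum of AVC, MC = AVC. MC = 159 - 84q + 9q^2; setting MC = AVC gives 6q^2 - 42q = 0, so q = 7. min AVC = 12.
For P < €12 the firm produces nothing.

€12 per unit, at q = 7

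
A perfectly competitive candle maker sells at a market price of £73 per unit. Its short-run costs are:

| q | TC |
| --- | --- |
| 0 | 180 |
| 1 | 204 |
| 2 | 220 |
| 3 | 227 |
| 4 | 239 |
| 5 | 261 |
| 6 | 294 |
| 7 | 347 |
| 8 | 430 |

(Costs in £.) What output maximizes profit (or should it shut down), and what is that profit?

Profit at each row (π = 73q − TC): q=0: -180; q=1: -131; q=2: -74; q=3: -8; q=4: 53; q=5: 104; q=6: 144; q=7: 164; q=8: 154.
Profit is maximized at q = 7. AVC there is 167/7 = £23.86 ≤ P, so producing beats shutting down (which would give -£180).

q = 7; profit = £164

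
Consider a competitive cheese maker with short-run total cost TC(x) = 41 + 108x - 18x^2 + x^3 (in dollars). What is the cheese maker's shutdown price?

$27 per unit

The shutdown price is the minimum of AVC. VC = 108x - 18x^2 + x^3, so AVC = 108 - 18x + x^2.
At the minimum of AVC, MC = AVC. MC = 108 - 36x + 3x^2; setting MC = AVC gives 2x^2 - 18x = 0, so x = 9. min AVC = 27.
So the shutdown price is $27.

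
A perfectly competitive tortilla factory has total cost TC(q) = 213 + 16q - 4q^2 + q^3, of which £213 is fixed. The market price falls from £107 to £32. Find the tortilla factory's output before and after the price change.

MC = 16 - 8q + 3q^2; the shutdown threshold is min AVC = £12 (at q = 2).
With P = £107 above the shutdown price, P = MC gives q = 7.
At P = £32 ≥ min AVC, set P = MC: q = 4. The firm stays open but cuts output.

Output falls from 7 to 4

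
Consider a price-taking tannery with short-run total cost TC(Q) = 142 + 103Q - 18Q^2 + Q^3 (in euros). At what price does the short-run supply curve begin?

The shutdown price is the minimum of AVC. VC = 103Q - 18Q^2 + Q^3, so AVC = 103 - 18Q + Q^2.
At the minimum of AVC, MC = AVC. MC = 103 - 36Q + 3Q^2; setting MC = AVC gives 2Q^2 - 18Q = 0, so Q = 9. min AVC = 22.
For P < €22 the firm produces nothing.

€22 per unit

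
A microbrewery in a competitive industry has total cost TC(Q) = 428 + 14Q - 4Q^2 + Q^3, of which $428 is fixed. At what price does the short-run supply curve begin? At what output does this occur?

$10 per unit, at Q = 2

The firm shuts down when price falls below the minimum of average variable cost. AVC = VC/Q = 14 - 4Q + Q^2.
At the minimum of AVC, MC = AVC. MC = 14 - 8Q + 3Q^2; setting MC = AVC gives 2Q^2 - 4Q = 0, so Q = 2. min AVC = 10.
For P < $10 the firm produces nothing.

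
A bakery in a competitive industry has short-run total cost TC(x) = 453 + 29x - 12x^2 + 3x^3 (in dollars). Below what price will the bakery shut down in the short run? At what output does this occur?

Short-run supply begins at min AVC. From VC = 29x - 12x^2 + 3x^3, AVC = 29 - 12x + 3x^2.
dAVC/dx = -12 + 6x = 0 gives x = 2. min AVC = 29 - 12·2 + 3·2^2 = 17.
So the shutdown price is $17.

$17 per unit, at x = 2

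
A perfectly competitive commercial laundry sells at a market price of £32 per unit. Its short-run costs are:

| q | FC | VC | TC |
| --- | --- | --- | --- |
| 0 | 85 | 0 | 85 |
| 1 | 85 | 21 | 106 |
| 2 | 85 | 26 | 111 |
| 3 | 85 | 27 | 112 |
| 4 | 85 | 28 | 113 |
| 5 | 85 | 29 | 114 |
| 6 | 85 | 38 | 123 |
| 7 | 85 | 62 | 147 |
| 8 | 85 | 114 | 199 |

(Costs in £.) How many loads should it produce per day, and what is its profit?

Profit at each row (π = 32q − TC): q=0: -85; q=1: -74; q=2: -47; q=3: -16; q=4: 15; q=5: 46; q=6: 69; q=7: 77; q=8: 57.
Profit is maximized at q = 7. AVC there is 62/7 = £8.86 ≤ P, so producing beats shutting down (which would give -£85).

q = 7; profit = £77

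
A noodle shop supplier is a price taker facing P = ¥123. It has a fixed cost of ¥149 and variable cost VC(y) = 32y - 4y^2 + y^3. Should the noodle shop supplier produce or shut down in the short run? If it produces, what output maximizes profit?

Strip out fixed cost: VC = 32y - 4y^2 + y^3. Then AVC = 32 - 4y + y^2 and MC = 32 - 8y + 3y^2.
The AVC parabola has its vertex at y = 4/2 = 2, where AVC = 32 - 4·2 + 2^2 = ¥28.
P = ¥123 exceeds min AVC = ¥28, so the firm stays open.
Set P = MC: 123 = 32 - 8y + 3y^2 → -91 - 8y + 3y^2 = 0. The roots are y = -13/3 and y = 7; the profit-maximizing output is on the rising part of MC, so y* = 7.
Check: AVC at y = 7 is ¥53 ≤ P, so revenue covers variable cost.
Profit = P·y − TC = 123·7 − 520 = ¥341.

Produce at y = 7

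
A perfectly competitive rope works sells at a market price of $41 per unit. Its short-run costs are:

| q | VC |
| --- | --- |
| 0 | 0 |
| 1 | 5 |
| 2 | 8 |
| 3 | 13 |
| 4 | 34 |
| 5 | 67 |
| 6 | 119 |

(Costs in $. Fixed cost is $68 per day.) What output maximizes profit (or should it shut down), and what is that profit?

q = 5; profit = $70

Compute π = P·q − TC at each output: q=0: -68; q=1: -32; q=2: 6; q=3: 42; q=4: 62; q=5: 70; q=6: 59.
Profit is maximized at q = 5. AVC there is 67/5 = $13.40 ≤ P, so producing beats shutting down (which would give -$68).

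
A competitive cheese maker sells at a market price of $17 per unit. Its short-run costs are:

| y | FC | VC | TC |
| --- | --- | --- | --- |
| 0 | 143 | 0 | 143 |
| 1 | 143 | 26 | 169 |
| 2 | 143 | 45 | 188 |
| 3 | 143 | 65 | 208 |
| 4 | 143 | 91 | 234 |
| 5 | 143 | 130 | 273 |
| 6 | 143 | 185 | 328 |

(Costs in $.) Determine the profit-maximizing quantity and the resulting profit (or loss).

y = 0 (shut down); profit = -$143

Tabulate TR − TC: y=0: -143; y=1: -152; y=2: -154; y=3: -157; y=4: -166; y=5: -188; y=6: -226.
Profit is highest at y = 0. Equivalently, the lowest AVC in the table is 65/3 ≈ $21.67 at y = 3, and P = $17 falls below it — price never covers variable cost, so the firm shuts down and loses only its fixed cost.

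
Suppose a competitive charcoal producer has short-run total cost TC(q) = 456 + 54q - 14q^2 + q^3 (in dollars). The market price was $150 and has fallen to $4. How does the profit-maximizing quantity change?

AVC = 54 - 14q + q^2, minimized at q = 7 where min AVC = $5. MC = 54 - 28q + 3q^2.
With P = $150 above the shutdown price, P = MC gives q = 12.
At P = $4 < min AVC = $5, price no longer covers variable cost at any output, so the firm shuts down: q = 0.

Output falls from 12 to 0 (the firm shuts down)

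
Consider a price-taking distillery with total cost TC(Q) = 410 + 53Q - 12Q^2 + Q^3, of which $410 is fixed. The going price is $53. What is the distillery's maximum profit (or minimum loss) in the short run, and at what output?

AVC = 53 - 12Q + Q^2 has its minimum $17 at Q = 6; price $53 clears that bar, so the firm operates.
With MC = 53 - 24Q + 3Q^2, P = MC on the upward-sloping part at Q* = 8.
TR = 53·8 = 424. TC = 410 + 168 = 578. Profit = 424 − 578 = -$154.
That loss of $154 beats the $410 the firm would lose by shutting down; producing recovers $256 of fixed cost.

Profit = -$154 at Q = 8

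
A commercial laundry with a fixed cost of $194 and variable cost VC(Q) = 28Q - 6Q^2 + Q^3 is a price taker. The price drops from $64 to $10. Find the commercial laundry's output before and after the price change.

Output falls from 6 to 0 (the firm shuts down)

MC = 28 - 12Q + 3Q^2; the shutdown threshold is min AVC = $19 (at Q = 3).
With P = $64 above the shutdown price, P = MC gives Q = 6.
At P = $10 < min AVC = $19, price no longer covers variable cost at any output, so the firm shuts down: Q = 0.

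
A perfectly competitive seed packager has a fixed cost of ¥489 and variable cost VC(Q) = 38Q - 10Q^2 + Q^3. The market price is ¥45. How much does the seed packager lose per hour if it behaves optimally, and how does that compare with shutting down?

AVC = 38 - 10Q + Q^2; min AVC = ¥13 at Q = 5. Since P = ¥45 ≥ min AVC, the firm produces.
MC = 38 - 20Q + 3Q^2. Setting P = MC and taking the root on the rising branch gives Q* = 7.
TR = 45·7 = 315. TC = 489 + 119 = 608. Profit = 315 − 608 = -¥293.
By producing, the firm covers all variable cost plus ¥196 of fixed cost; shutting down would lose the full ¥489.

Profit = -¥293 at Q = 7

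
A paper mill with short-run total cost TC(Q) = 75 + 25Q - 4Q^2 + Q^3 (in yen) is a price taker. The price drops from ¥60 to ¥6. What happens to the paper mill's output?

AVC = 25 - 4Q + Q^2, minimized at Q = 2 where min AVC = ¥21. MC = 25 - 8Q + 3Q^2.
With P = ¥60 above the shutdown price, P = MC gives Q = 5.
At P = ¥6 < min AVC = ¥21, price no longer covers variable cost at any output, so the firm shuts down: Q = 0.

Output falls from 5 to 0 (the firm shuts down)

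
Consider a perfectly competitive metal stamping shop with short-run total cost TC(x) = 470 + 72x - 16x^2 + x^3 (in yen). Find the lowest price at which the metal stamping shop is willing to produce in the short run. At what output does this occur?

The firm shuts down when price falls below the minimum of average variable cost. AVC = VC/x = 72 - 16x + x^2.
At the minimum of AVC, MC = AVC. MC = 72 - 32x + 3x^2; setting MC = AVC gives 2x^2 - 16x = 0, so x = 8. min AVC = 8.
So the shutdown price is ¥8.

¥8 per unit, at x = 8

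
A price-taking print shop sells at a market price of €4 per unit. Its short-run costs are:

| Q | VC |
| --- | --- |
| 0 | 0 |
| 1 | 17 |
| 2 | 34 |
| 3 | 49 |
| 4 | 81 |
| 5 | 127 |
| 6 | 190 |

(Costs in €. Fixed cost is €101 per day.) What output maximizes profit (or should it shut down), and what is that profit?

Q = 0 (shut down); profit = -€101

Profit at each row (π = 4Q − TC): Q=0: -101; Q=1: -114; Q=2: -127; Q=3: -138; Q=4: -166; Q=5: -208; Q=6: -267.
Profit is highest at Q = 0. Equivalently, the lowest AVC in the table is 49/3 ≈ €16.33 at Q = 3, and P = €4 falls below it — price never covers variable cost, so the firm shuts down and loses only its fixed cost.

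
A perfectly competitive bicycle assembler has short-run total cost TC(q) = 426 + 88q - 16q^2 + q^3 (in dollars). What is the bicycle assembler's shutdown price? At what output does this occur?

$24 per unit, at q = 8

The firm shuts down when price falls below the minimum of average variable cost. AVC = VC/q = 88 - 16q + q^2.
At the minimum of AVC, MC = AVC. MC = 88 - 32q + 3q^2; setting MC = AVC gives 2q^2 - 16q = 0, so q = 8. min AVC = 24.
The firm shuts down for any P below $24.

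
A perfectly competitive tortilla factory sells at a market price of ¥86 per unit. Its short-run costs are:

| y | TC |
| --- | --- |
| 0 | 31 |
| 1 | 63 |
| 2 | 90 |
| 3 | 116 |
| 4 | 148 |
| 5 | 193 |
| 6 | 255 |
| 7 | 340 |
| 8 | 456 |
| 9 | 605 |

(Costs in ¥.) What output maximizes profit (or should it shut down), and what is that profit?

y = 7; profit = ¥262

Tabulate TR − TC: y=0: -31; y=1: 23; y=2: 82; y=3: 142; y=4: 196; y=5: 237; y=6: 261; y=7: 262; y=8: 232; y=9: 169.
Profit is maximized at y = 7. AVC there is 309/7 = ¥44.14 ≤ P, so producing beats shutting down (which would give -¥31).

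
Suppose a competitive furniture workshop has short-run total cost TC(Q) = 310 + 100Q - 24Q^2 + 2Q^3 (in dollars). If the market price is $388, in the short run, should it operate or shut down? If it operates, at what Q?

Produce at Q = 12

Strip out fixed cost: VC = 100Q - 24Q^2 + 2Q^3. Then AVC = 100 - 24Q + 2Q^2 and MC = 100 - 48Q + 6Q^2.
The AVC parabola has its vertex at Q = 24/4 = 6, where AVC = 100 - 24·6 + 2·6^2 = $28.
P = $388 exceeds min AVC = $28, so the firm stays open.
Set P = MC: 388 = 100 - 48Q + 6Q^2 → -288 - 48Q + 6Q^2 = 0. The roots are Q = -4 and Q = 12; the profit-maximizing output is on the rising part of MC, so Q* = 12.
Check: AVC at Q = 12 is $100 ≤ P, so revenue covers variable cost.
Profit = P·Q − TC = 388·12 − 1510 = $3146.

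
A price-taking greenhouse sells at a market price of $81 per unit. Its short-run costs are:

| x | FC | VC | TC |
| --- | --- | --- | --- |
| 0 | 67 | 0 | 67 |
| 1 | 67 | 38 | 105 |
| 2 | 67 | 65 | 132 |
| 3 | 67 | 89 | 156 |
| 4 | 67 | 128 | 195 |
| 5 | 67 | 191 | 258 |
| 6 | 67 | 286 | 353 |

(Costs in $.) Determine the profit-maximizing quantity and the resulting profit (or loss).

x = 5; profit = $147

Profit at each row (π = 81x − TC): x=0: -67; x=1: -24; x=2: 30; x=3: 87; x=4: 129; x=5: 147; x=6: 133.
Profit is maximized at x = 5. AVC there is 191/5 = $38.20 ≤ P, so producing beats shutting down (which would give -$67).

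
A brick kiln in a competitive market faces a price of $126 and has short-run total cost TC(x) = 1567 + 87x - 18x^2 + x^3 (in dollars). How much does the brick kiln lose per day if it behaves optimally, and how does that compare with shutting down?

Profit = -$215 at x = 13

AVC = 87 - 18x + x^2; min AVC = $6 at x = 9. Since P = $126 ≥ min AVC, the firm produces.
MC = 87 - 36x + 3x^2. Setting P = MC and taking the root on the rising branch gives x* = 13.
TR = 126·13 = 1638. TC = 1567 + 286 = 1853. Profit = 1638 − 1853 = -$215.
By producing, the firm covers all variable cost plus $1352 of fixed cost; shutting down would lose the full $1567.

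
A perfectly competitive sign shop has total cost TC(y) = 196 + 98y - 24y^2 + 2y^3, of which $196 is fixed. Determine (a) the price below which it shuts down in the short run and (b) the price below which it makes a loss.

Shutdown price = $26; break-even price = $56

AVC = 98 - 24y + 2y^2; minimized at y = 6, giving min AVC = $26. That is the shutdown price.
ATC = 196/y + 98 - 24y + 2y^2. Setting dATC/dy = −196/y^2 − 24 + 4y = 0 gives y = 7 (since 4·7^3 − 24·7^2 = 196).
min ATC = 196/7 + 98 − 24·7 + 2·7^2 = $56. That is the break-even price.
Between these two prices the firm operates at a loss; above $56 it earns a profit.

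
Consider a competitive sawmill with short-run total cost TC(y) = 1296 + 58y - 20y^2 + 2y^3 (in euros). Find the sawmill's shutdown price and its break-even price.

AVC = 58 - 20y + 2y^2; minimized at y = 5, giving min AVC = €8. That is the shutdown price.
ATC = 1296/y + 58 - 20y + 2y^2. Setting dATC/dy = −1296/y^2 − 20 + 4y = 0 gives y = 9 (since 4·9^3 − 20·9^2 = 1296).
min ATC = 1296/9 + 58 − 20·9 + 2·9^2 = €184. That is the break-even price.
For €8 ≤ P < €184 the firm produces at a loss; below €8 it shuts down.

Shutdown price = €8; break-even price = €184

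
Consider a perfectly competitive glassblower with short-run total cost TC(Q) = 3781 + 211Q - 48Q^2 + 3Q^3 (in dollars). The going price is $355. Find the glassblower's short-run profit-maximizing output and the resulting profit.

Profit = -$325 at Q = 12

AVC = 211 - 48Q + 3Q^2; min AVC = $19 at Q = 8. Since P = $355 ≥ min AVC, the firm produces.
With MC = 211 - 96Q + 9Q^2, P = MC on the upward-sloping part at Q* = 12.
TR = 355·12 = 4260. TC = 3781 + 804 = 4585. Profit = 4260 − 4585 = -$325.
That loss of $325 beats the $3781 the firm would lose by shutting down; producing recovers $3456 of fixed cost.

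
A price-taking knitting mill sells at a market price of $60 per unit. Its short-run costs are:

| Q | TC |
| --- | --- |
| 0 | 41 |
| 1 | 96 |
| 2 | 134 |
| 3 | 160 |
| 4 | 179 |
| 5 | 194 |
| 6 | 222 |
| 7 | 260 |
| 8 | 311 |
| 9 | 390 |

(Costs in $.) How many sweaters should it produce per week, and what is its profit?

Q = 8; profit = $169

Profit at each row (π = 60Q − TC): Q=0: -41; Q=1: -36; Q=2: -14; Q=3: 20; Q=4: 61; Q=5: 106; Q=6: 138; Q=7: 160; Q=8: 169; Q=9: 150.
Profit is maximized at Q = 8. AVC there is 270/8 = $33.75 ≤ P, so producing beats shutting down (which would give -$41).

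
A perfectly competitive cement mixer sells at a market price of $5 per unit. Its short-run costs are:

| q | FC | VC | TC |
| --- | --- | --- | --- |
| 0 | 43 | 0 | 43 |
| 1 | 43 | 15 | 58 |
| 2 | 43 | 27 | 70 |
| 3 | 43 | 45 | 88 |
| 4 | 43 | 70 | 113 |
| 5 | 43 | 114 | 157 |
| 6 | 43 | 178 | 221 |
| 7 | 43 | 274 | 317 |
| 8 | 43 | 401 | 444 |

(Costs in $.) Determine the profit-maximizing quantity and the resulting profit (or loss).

Profit at each row (π = 5q − TC): q=0: -43; q=1: -53; q=2: -60; q=3: -73; q=4: -93; q=5: -132; q=6: -191; q=7: -282; q=8: -404.
Profit is highest at q = 0. Equivalently, the lowest AVC in the table is 27/2 ≈ $13.50 at q = 2, and P = $5 falls below it — price never covers variable cost, so the firm shuts down and loses only its fixed cost.

q = 0 (shut down); profit = -$43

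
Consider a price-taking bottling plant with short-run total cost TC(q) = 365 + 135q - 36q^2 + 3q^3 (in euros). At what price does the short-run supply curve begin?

€27 per unit

The shutdown price is the minimum of AVC. VC = 135q - 36q^2 + 3q^3, so AVC = 135 - 36q + 3q^2.
dAVC/dq = -36 + 6q = 0 gives q = 6. min AVC = 135 - 36·6 + 3·6^2 = 27.
The firm shuts down for any P below €27.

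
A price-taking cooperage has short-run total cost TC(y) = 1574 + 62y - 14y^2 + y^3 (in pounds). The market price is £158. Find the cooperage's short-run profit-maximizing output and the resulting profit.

Profit = -£134 at y = 12

AVC = 62 - 14y + y^2 has its minimum £13 at y = 7; price £158 clears that bar, so the firm operates.
With MC = 62 - 28y + 3y^2, P = MC on the upward-sloping part at y* = 12.
TR = 158·12 = 1896. TC = 1574 + 456 = 2030. Profit = 1896 − 2030 = -£134.
By producing, the firm covers all variable cost plus £1440 of fixed cost; shutting down would lose the full £1574.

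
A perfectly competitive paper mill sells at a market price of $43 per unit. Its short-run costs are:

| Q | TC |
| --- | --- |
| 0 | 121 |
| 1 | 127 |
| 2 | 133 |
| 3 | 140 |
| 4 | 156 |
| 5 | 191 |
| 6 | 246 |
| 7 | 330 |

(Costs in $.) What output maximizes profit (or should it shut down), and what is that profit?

Q = 5; profit = $24

Compute π = P·Q − TC at each output: Q=0: -121; Q=1: -84; Q=2: -47; Q=3: -11; Q=4: 16; Q=5: 24; Q=6: 12; Q=7: -29.
Profit is maximized at Q = 5. AVC there is 70/5 = $14 ≤ P, so producing beats shutting down (which would give -$121).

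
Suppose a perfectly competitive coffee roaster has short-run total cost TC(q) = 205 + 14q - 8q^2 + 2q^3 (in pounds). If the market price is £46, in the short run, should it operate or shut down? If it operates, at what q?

Strip out fixed cost: VC = 14q - 8q^2 + 2q^3. Then AVC = 14 - 8q + 2q^2 and MC = 14 - 16q + 6q^2.
AVC hits its minimum where MC = AVC, at q = 2, giving min AVC = 14 - 8·2 + 2·2^2 = £6.
Since P = £46 ≥ min AVC = £6, price covers variable cost and the firm should produce.
P = MC gives -32 - 16q + 6q^2 = 0, with roots -4/3 and 4. Take the larger (rising MC): q* = 4.
Check: AVC at q = 4 is £14 ≤ P, so revenue covers variable cost.
Profit = P·q − TC = 46·4 − 261 = -£77, a loss, but smaller than the £205 fixed cost the firm would lose by shutting down.

Produce at q = 4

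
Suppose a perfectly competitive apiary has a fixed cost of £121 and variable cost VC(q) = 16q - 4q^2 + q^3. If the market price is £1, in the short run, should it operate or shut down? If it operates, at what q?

From TC, MC = TC'(q) = 16 - 8q + 3q^2 and AVC = VC/q = 16 - 4q + q^2.
The AVC parabola has its vertex at q = 4/2 = 2, where AVC = 16 - 4·2 + 2^2 = £12.
Since P = £1 < min AVC = £12, price fails to cover variable cost at any output.
The firm minimizes its loss by shutting down and losing only its fixed cost of £121.

Shut down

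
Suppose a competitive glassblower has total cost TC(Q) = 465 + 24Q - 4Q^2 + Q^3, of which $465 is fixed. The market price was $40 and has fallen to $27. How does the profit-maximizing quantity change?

MC = 24 - 8Q + 3Q^2; the shutdown threshold is min AVC = $20 (at Q = 2).
With P = $40 above the shutdown price, P = MC gives Q = 4.
At P = $27 ≥ min AVC, set P = MC: Q = 3. The firm stays open but cuts output.

Output falls from 4 to 3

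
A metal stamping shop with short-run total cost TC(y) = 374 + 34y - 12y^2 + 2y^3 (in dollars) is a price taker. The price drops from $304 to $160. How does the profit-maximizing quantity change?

Output falls from 9 to 7

MC = 34 - 24y + 6y^2; the shutdown threshold is min AVC = $16 (at y = 3).
At P = $304 ≥ min AVC, set P = MC on the rising branch: y = 9.
At P = $160 ≥ min AVC, set P = MC: y = 7. The firm stays open but cuts output.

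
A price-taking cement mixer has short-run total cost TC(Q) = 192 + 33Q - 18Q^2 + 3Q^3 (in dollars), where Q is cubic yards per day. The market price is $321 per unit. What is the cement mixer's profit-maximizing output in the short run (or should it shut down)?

From TC, MC = TC'(Q) = 33 - 36Q + 9Q^2 and AVC = VC/Q = 33 - 18Q + 3Q^2.
AVC is minimized where dAVC/dQ = -18 + 6Q = 0, at Q = 3; min AVC = 33 - 18·3 + 3·3^2 = $6.
Since P = $321 ≥ min AVC = $6, price covers variable cost and the firm should produce.
Set P = MC: 321 = 33 - 36Q + 9Q^2 → -288 - 36Q + 9Q^2 = 0. The roots are Q = -4 and Q = 8; the profit-maximizing output is on the rising part of MC, so Q* = 8.
Check: AVC at Q = 8 is $81 ≤ P, so revenue covers variable cost.
Profit = P·Q − TC = 321·8 − 840 = $1728.

Produce at Q = 8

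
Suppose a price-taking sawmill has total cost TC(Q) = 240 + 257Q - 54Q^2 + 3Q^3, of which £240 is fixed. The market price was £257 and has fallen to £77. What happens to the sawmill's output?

MC = 257 - 108Q + 9Q^2; the shutdown threshold is min AVC = £14 (at Q = 9).
With P = £257 above the shutdown price, P = MC gives Q = 12.
At P = £77 ≥ min AVC, set P = MC: Q = 10. The firm stays open but cuts output.

Output falls from 12 to 10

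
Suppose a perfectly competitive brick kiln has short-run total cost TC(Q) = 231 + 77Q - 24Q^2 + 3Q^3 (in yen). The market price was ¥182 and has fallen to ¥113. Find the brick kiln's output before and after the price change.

Output falls from 7 to 6

AVC = 77 - 24Q + 3Q^2, minimized at Q = 4 where min AVC = ¥29. MC = 77 - 48Q + 9Q^2.
With P = ¥182 above the shutdown price, P = MC gives Q = 7.
At P = ¥113 ≥ min AVC, set P = MC: Q = 6. The firm stays open but cuts output.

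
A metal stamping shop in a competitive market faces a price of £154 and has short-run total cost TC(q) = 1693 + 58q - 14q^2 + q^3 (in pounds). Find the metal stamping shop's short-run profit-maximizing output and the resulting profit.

Profit = -£253 at q = 12

AVC = 58 - 14q + q^2 has its minimum £9 at q = 7; price £154 clears that bar, so the firm operates.
MC = 58 - 28q + 3q^2. Setting P = MC and taking the root on the rising branch gives q* = 12.
TR = 154·12 = 1848. TC = 1693 + 408 = 2101. Profit = 1848 − 2101 = -£253.
That loss of £253 beats the £1693 the firm would lose by shutting down; producing recovers £1440 of fixed cost.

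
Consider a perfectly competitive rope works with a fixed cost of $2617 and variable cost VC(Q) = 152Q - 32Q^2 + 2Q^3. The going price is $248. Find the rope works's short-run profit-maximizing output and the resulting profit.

AVC = 152 - 32Q + 2Q^2 has its minimum $24 at Q = 8; price $248 clears that bar, so the firm operates.
With MC = 152 - 64Q + 6Q^2, P = MC on the upward-sloping part at Q* = 12.
TR = 248·12 = 2976. TC = 2617 + 672 = 3289. Profit = 2976 − 3289 = -$313.
That loss of $313 beats the $2617 the firm would lose by shutting down; producing recovers $2304 of fixed cost.

Profit = -$313 at Q = 12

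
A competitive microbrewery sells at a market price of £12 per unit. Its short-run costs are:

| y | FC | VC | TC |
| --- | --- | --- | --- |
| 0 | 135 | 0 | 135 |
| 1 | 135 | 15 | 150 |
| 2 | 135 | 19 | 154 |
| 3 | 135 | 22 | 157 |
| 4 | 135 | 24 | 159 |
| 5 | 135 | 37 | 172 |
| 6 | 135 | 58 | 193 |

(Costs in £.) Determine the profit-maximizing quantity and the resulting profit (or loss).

Compute π = P·y − TC at each output: y=0: -135; y=1: -138; y=2: -130; y=3: -121; y=4: -111; y=5: -112; y=6: -121.
Profit is maximized at y = 4. AVC there is 24/4 = £6 ≤ P, so producing beats shutting down (which would give -£135).

y = 4; profit = -£111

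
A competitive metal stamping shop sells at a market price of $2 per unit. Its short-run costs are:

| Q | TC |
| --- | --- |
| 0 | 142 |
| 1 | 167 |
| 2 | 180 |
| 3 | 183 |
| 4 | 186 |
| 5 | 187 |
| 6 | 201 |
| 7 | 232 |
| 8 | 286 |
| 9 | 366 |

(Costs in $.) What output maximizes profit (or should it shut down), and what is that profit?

Q = 0 (shut down); profit = -$142

Profit at each row (π = 2Q − TC): Q=0: -142; Q=1: -165; Q=2: -176; Q=3: -177; Q=4: -178; Q=5: -177; Q=6: -189; Q=7: -218; Q=8: -270; Q=9: -348.
Profit is highest at Q = 0. Equivalently, the lowest AVC in the table is 45/5 ≈ $9 at Q = 5, and P = $2 falls below it — price never covers variable cost, so the firm shuts down and loses only its fixed cost.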